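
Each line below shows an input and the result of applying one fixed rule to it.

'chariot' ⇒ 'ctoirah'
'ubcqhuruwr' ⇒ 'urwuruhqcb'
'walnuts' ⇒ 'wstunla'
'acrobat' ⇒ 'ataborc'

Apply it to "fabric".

Rule — reverse the string, then move the last character to the front.
On "fabric": the first step gives "cirbaf", and the second then gives "fcirba".

fcirba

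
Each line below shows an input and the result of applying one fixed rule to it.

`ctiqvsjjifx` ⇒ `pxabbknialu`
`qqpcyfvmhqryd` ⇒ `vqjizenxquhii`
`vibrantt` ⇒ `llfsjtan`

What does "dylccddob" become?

In each case the input is transformed by: shift every letter 8 places backward in the alphabet (wrapping around), then reverse the string.
Applying both steps to "dylccddob": "vqduuvvgt", then "tgvvuudqv".

tgvvuudqv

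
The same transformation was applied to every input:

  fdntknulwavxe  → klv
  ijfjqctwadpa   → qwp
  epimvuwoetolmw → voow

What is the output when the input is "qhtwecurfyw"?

The transformation: delete the first 2 characters, then keep one character in every 3, starting at position 3 (positions 3rd, 6th, 9th, ...).
Starting from "qhtwecurfyw": after the first operation, "twecurfyw"; after the second, "erw".
(Check on "fdntknulwavxe": → "ntknulwavxe" → "klv" ✓)

erw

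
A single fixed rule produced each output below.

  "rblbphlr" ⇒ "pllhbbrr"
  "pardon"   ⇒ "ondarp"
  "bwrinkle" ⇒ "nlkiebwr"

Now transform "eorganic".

nigecaro

What's happening: sort the characters into reverse alphabetical order, then move the first 2 characters to the end (rotate left by 2).
Applying that to "eorganic" gives "nigecaro".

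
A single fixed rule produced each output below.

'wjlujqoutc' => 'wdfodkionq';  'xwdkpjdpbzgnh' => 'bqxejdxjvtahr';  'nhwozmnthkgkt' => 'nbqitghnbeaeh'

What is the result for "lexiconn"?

hyrcwihf

In each case the input is transformed by: shift every letter 6 places backward in the alphabet (wrapping around), then swap the first and last characters.
Doing the same to "lexiconn": "hyrcwihf".
(Check on "nhwozmnthkgkt": → "hbqitghnbeaen" → "nbqitghnbeaeh" ✓)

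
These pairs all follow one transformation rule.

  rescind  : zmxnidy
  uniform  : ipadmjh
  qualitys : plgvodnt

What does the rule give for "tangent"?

vobiizo

The rule is to swap each adjacent pair of characters (1↔2, 3↔4, ...), then shift every letter 5 places backward in the alphabet (wrapping around).
Applying both steps to "tangent": "atgnnet", then "vobiizo".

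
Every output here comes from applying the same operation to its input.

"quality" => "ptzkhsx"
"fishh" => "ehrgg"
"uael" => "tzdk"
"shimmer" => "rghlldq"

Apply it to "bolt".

What's happening: shift every letter 1 place backward in the alphabet (wrapping around).
Doing the same to "bolt": "anks".

anks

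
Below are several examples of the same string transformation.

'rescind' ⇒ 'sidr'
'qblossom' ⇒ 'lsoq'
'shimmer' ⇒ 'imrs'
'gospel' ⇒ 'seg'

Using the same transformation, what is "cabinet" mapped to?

bntc

Rule — keep every other character starting from the first (positions 1st, 3rd, 5th, ...), then move the first character to the end.
So "cabinet" becomes "bntc".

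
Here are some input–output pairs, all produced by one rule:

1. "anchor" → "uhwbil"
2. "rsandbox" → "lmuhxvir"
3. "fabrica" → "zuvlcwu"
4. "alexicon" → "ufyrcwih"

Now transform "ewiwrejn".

yqcqlydh

In each case the input is transformed by: shift every letter 6 places backward in the alphabet (wrapping around).
Doing the same to "ewiwrejn": "yqcqlydh".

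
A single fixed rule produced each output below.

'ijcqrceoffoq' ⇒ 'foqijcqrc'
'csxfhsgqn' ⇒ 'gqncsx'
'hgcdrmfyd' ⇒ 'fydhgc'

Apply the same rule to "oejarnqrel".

Each output is the input with this applied: move the last 3 characters to the front (rotate right by 3), then delete the last 3 characters.
Starting from "oejarnqrel": after the first operation, "reloejarnq"; after the second, "reloeja".

reloeja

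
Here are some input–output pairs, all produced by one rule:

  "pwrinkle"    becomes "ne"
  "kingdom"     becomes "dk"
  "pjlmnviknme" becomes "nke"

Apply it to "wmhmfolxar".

Each output is the input with this applied: move the first 2 characters to the end (rotate left by 2), then keep one character in every 3, starting at position 3 (positions 3rd, 6th, 9th, ...).
"wmhmfolxar" → "hmfolxarwm" → "fxw".

fxw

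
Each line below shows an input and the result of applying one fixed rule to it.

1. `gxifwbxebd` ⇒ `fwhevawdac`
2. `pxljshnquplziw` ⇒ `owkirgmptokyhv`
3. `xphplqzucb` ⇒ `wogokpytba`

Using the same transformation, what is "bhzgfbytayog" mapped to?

agyfeaxszxnf

Rule — shift every letter 1 place backward in the alphabet (wrapping around).
For "bhzgfbytayog" the result is "agyfeaxszxnf".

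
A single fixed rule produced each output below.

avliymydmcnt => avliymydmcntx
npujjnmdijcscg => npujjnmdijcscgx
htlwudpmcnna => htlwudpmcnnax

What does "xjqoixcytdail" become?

xjqoixcytdailx

Each output is the input with this applied: append "x".
Applying that to "xjqoixcytdail" gives "xjqoixcytdailx".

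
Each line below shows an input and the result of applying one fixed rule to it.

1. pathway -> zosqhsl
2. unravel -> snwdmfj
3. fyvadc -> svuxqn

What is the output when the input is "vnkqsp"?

ikhnfc

The transformation: move the first 3 characters to the end (rotate left by 3), then shift every letter 8 places backward in the alphabet (wrapping around).
Starting from "vnkqsp": after the first operation, "qspvnk"; after the second, "ikhnfc".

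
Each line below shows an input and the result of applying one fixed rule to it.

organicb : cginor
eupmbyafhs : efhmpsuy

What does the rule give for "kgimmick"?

Each output is the input with this applied: sort the characters into alphabetical order, then delete the first 2 characters.
"kgimmick" → "cgiikkmm" → "iikkmm".
(Check on "eupmbyafhs": → "abefhmpsuy" → "efhmpsuy" ✓)

iikkmm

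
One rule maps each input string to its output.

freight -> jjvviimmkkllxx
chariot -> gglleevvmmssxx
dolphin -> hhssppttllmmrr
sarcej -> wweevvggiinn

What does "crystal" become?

The transformation: double every character, then shift every letter 4 places forward in the alphabet (wrapping around).
Working it through for "crystal": intermediate "ccrryyssttaall", final "ggvvccwwxxeepp".

ggvvccwwxxeepp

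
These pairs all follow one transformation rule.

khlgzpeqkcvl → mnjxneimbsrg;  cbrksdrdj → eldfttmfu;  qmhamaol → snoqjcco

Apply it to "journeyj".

llqawgtp

The pattern: shift every letter 2 places forward in the alphabet (wrapping around), then take characters alternately from the front and the back (1st, last, 2nd, 2nd-last, ...).
"journeyj" → "lqwtpgal" → "llqawgtp".
(Check on "khlgzpeqkcvl": → "mjnibrgsmexn" → "mnjxneimbsrg" ✓)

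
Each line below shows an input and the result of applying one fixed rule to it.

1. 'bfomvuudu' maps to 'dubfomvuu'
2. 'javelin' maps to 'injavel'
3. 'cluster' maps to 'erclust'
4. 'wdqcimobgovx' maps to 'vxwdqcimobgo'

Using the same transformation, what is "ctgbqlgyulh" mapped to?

Rule — move the last 2 characters to the front (rotate right by 2).
Doing the same to "ctgbqlgyulh": "lhctgbqlgyu".

lhctgbqlgyu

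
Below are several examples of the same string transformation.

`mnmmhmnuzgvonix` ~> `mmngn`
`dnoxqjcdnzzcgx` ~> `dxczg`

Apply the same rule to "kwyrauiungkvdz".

krigd

What's happening: keep one character in every 3, starting at position 1 (positions 1st, 4th, 7th, ...).
"kwyrauiungkvdz" → "krigd".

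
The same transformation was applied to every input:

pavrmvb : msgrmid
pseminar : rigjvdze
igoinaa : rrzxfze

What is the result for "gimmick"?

Rule — shift every letter 9 places backward in the alphabet (wrapping around), then move the last 2 characters to the front (rotate right by 2).
"gimmick" → "xzddztb" → "tbxzddz".
(Check on "pseminar": → "gjvdzeri" → "rigjvdze" ✓)

tbxzddz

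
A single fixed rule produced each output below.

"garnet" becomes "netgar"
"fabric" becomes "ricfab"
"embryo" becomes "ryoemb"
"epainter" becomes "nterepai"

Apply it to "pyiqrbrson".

The pattern: swap the front and back halves of the string.
For "pyiqrbrson" the result is "brsonpyiqr".

brsonpyiqr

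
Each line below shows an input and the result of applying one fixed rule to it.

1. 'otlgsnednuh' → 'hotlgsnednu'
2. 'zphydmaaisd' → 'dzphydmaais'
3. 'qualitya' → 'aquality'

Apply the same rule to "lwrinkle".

elwrinkl

The rule is to move the last character to the front.
For "lwrinkle" the result is "elwrinkl".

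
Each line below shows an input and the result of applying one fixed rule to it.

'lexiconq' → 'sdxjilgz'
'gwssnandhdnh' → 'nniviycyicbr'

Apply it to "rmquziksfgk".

What's happening: shift every letter 5 places backward in the alphabet (wrapping around), then move the first 2 characters to the end (rotate left by 2).
Starting from "rmquziksfgk": after the first operation, "mhlpudfnabf"; after the second, "lpudfnabfmh".

lpudfnabfmh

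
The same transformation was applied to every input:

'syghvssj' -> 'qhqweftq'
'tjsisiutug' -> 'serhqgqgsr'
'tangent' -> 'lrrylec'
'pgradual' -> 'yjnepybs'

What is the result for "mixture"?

pckgvrs

Each output is the input with this applied: move the last 2 characters to the front (rotate right by 2), then shift every letter 2 places backward in the alphabet (wrapping around).
Working it through for "mixture": intermediate "remixtu", final "pckgvrs".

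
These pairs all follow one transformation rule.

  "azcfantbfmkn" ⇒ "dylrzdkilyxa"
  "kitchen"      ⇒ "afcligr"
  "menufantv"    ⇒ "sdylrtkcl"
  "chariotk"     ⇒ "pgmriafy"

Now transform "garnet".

Rule — shift every letter 2 places backward in the alphabet (wrapping around), then move the first 3 characters to the end (rotate left by 3).
For "garnet" the result is "lcreyp".

lcreyp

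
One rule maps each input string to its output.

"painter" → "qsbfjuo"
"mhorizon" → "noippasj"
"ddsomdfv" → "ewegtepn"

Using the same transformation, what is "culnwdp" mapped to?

dqvemxo

In each case the input is transformed by: take characters alternately from the front and the back (1st, last, 2nd, 2nd-last, ...), then shift every letter 1 place forward in the alphabet (wrapping around).
Applying both steps to "culnwdp": "cpudlwn", then "dqvemxo".
(Check on "painter": → "praeitn" → "qsbfjuo" ✓)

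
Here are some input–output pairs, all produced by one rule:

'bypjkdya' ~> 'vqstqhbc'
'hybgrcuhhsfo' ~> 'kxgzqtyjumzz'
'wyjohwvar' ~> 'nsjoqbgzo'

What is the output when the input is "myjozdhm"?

vzeeqbgr

The rule is to shift every letter 8 places backward in the alphabet (wrapping around), then move the last 3 characters to the front (rotate right by 3).
On "myjozdhm": the first step gives "eqbgrvze", and the second then gives "vzeeqbgr".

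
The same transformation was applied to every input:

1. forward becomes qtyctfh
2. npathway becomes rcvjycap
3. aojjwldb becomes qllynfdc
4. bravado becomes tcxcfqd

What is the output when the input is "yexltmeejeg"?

gznvogglgia

The transformation: shift every letter 2 places forward in the alphabet (wrapping around), then move the first character to the end.
So "yexltmeejeg" becomes "gznvogglgia".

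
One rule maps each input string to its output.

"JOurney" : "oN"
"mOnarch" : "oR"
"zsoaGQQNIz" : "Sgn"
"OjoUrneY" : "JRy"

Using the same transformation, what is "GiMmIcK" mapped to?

Ii

In each case the input is transformed by: keep one character in every 3, starting at position 2 (positions 2nd, 5th, 8th, ...), then flip the case of every letter.
For "GiMmIcK", step one produces "iI"; step two turns that into "Ii".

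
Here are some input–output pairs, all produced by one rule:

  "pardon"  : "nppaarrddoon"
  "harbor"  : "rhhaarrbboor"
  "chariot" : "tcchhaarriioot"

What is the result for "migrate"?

In each case the input is transformed by: double every character, then move the last character to the front.
On "migrate": the first step gives "mmiiggrraattee", and the second then gives "emmiiggrraatte".
(Check on "harbor": → "hhaarrbboorr" → "rhhaarrbboor" ✓)

emmiiggrraatte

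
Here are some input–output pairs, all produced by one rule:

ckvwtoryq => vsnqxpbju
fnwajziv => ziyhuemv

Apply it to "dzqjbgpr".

In each case the input is transformed by: move the first 3 characters to the end (rotate left by 3), then shift every letter 1 place backward in the alphabet (wrapping around).
On "dzqjbgpr": the first step gives "jbgprdzq", and the second then gives "iafoqcyp".

iafoqcyp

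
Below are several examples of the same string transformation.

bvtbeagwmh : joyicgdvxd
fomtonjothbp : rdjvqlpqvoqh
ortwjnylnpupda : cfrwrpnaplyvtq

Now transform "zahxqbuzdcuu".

wwefbwdszjcb

The transformation: reverse the string, then shift every letter 2 places forward in the alphabet (wrapping around).
On "zahxqbuzdcuu": the first step gives "uucdzubqxhaz", and the second then gives "wwefbwdszjcb".
(Check on "bvtbeagwmh": → "hmwgaebtvb" → "joyicgdvxd" ✓)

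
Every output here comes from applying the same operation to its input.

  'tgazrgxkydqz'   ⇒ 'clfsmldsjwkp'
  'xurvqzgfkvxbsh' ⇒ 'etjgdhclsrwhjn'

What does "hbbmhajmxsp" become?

ebtnnytmvyj

Rule — shift every letter 12 places forward in the alphabet (wrapping around), then move the last 2 characters to the front (rotate right by 2).
For "hbbmhajmxsp", step one produces "tnnytmvyjeb"; step two turns that into "ebtnnytmvyj".
(Check on "tgazrgxkydqz": → "fsmldsjwkpcl" → "clfsmldsjwkp" ✓)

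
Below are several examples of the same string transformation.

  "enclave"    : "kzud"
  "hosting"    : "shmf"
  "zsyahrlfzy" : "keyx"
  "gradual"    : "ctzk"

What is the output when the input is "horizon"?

hynm

In each case the input is transformed by: shift every letter 1 place backward in the alphabet (wrapping around), then keep only the last 4 characters.
On "horizon" that produces "hynm".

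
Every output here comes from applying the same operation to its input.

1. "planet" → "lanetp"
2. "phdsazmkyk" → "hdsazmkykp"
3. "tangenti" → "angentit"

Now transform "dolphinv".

olphinvd

Each output is the input with this applied: move the first character to the end.
For "dolphinv" the result is "olphinvd".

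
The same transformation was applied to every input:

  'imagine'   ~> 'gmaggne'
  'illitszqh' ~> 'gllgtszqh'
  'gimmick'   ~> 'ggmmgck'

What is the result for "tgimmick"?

tggmmgck

The transformation: replace every "i" with "g".
So "tgimmick" becomes "tggmmgck".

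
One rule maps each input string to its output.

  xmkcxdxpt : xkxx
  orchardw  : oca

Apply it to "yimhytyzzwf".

Looking at the pairs, the operation is to keep every other character starting from the first (positions 1st, 3rd, 5th, ...), then delete the last character.
Doing the same to "yimhytyzzwf": "ymyyz".
(Check on "orchardw": → "ocad" → "oca" ✓)

ymyyz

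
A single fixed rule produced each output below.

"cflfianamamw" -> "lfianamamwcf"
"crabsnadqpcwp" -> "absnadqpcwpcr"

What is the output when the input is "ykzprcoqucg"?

In each case the input is transformed by: move the first 2 characters to the end (rotate left by 2).
Applying that to "ykzprcoqucg" gives "zprcoqucgyk".

zprcoqucgyk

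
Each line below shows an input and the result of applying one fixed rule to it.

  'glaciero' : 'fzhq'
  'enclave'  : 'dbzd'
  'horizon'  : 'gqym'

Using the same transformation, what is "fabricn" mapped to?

The rule is to keep every other character starting from the first (positions 1st, 3rd, 5th, ...), then shift every letter 1 place backward in the alphabet (wrapping around).
"fabricn" → "fbin" → "eahm".

eahm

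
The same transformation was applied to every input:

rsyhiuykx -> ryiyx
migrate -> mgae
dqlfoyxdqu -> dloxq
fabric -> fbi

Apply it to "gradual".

Looking at the pairs, the operation is to keep every other character starting from the first (positions 1st, 3rd, 5th, ...).
So "gradual" becomes "gaul".

gaul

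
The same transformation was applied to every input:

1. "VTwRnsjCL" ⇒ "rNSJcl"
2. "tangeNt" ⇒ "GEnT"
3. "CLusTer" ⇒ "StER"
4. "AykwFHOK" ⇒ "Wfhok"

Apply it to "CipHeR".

The rule is to flip the case of every letter, then delete the first 3 characters.
Working it through for "CipHeR": intermediate "cIPhEr", final "hEr".

hEr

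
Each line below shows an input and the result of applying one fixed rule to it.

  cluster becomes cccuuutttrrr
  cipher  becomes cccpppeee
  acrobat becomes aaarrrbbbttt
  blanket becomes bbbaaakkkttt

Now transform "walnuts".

wwwllluuusss

What's happening: keep every other character starting from the first (positions 1st, 3rd, 5th, ...), then repeat every character 3 times.
"walnuts" → "wlus" → "wwwllluuusss".
(Check on "acrobat": → "arbt" → "aaarrrbbbttt" ✓)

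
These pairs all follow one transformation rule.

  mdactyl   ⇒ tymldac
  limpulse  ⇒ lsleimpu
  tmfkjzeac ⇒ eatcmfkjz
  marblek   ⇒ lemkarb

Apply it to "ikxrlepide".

Rule — swap the first and last characters, then move the last 3 characters to the front (rotate right by 3).
On "ikxrlepide": the first step gives "ekxrlepidi", and the second then gives "idiekxrlep".

idiekxrlep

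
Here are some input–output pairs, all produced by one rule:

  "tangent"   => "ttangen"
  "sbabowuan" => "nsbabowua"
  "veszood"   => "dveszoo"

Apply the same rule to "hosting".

ghostin

Rule — move the last character to the front.
"hosting" → "ghostin".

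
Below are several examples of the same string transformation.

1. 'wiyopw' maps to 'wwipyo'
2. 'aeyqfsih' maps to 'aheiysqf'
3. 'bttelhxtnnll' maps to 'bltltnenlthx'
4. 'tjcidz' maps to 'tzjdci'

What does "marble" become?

mealrb

Looking at the pairs, the operation is to take characters alternately from the front and the back (1st, last, 2nd, 2nd-last, ...).
So "marble" becomes "mealrb".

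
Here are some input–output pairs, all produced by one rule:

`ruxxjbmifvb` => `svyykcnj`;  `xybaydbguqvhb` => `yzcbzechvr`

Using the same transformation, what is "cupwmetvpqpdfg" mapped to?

dvqxnfuwqrq

The pattern: delete the last 3 characters, then shift every letter 1 place forward in the alphabet (wrapping around).
So "cupwmetvpqpdfg" becomes "dvqxnfuwqrq".
(Check on "ruxxjbmifvb": → "ruxxjbmi" → "svyykcnj" ✓)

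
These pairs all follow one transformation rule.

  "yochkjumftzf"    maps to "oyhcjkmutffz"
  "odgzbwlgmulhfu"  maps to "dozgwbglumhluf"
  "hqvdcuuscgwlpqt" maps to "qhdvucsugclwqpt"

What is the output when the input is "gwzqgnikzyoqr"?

wgqzngkiyzqor

In each case the input is transformed by: swap each adjacent pair of characters (1↔2, 3↔4, ...).
Applying that to "gwzqgnikzyoqr" gives "wgqzngkiyzqor".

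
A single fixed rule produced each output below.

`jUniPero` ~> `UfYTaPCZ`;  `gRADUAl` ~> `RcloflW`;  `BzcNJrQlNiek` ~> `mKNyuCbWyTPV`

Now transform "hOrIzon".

What's happening: shift every letter 11 places forward in the alphabet (wrapping around), then flip the case of every letter.
For "hOrIzon" the result is "SzCtKZY".

SzCtKZY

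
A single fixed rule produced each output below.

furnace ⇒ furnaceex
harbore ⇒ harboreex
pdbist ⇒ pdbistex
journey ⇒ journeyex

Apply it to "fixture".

fixtureex

Rule — append "ex".
"fixture" → "fixtureex".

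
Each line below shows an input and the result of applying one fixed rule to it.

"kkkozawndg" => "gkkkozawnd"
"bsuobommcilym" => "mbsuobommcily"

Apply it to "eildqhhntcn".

The pattern: move the last character to the front.
For "eildqhhntcn" the result is "neildqhhntc".

neildqhhntc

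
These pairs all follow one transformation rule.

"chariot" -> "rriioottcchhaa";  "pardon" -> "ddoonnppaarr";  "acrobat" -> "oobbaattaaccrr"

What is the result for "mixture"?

Rule — move the first 3 characters to the end (rotate left by 3), then double every character.
Working it through for "mixture": intermediate "turemix", final "ttuurreemmiixx".

ttuurreemmiixx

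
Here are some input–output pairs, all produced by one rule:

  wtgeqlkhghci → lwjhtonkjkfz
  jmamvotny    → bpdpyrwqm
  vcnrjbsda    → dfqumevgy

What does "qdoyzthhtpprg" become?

jgrbcwkkwssut

The rule is to shift every letter 3 places forward in the alphabet (wrapping around), then swap the first and last characters.
Applying both steps to "qdoyzthhtpprg": "tgrbcwkkwssuj", then "jgrbcwkkwssut".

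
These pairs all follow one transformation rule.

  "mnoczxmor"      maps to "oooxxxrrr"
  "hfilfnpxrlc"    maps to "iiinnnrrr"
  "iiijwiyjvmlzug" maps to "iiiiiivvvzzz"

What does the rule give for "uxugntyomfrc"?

Looking at the pairs, the operation is to keep one character in every 3, starting at position 3 (positions 3rd, 6th, 9th, ...), then repeat every character 3 times.
"uxugntyomfrc" → "utmc" → "uuutttmmmccc".

uuutttmmmccc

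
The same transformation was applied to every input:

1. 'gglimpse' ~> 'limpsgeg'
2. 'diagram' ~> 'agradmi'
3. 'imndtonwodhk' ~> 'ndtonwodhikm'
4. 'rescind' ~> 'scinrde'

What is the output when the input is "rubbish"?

The transformation: swap the first and last characters, then move the first 2 characters to the end (rotate left by 2).
On "rubbish": the first step gives "hubbisr", and the second then gives "bbisrhu".
(Check on "rescind": → "descinr" → "scinrde" ✓)

bbisrhu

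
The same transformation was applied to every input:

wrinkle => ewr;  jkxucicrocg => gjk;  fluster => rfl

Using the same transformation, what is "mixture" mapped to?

emi

The rule is to move the last character to the front, then keep only the first 3 characters.
For "mixture", step one produces "emixtur"; step two turns that into "emi".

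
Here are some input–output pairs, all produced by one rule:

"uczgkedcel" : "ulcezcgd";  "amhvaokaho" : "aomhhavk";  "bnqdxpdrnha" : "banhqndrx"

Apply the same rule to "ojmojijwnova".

oajvmoonjw

The transformation: take characters alternately from the front and the back (1st, last, 2nd, 2nd-last, ...), then delete the last 2 characters.
Doing the same to "ojmojijwnova": "oajvmoonjw".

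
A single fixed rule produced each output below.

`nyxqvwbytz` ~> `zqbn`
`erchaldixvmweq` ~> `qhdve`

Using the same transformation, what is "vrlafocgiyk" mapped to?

kacy

Each output is the input with this applied: swap the first and last characters, then keep one character in every 3, starting at position 1 (positions 1st, 4th, 7th, ...).
For "vrlafocgiyk" the result is "kacy".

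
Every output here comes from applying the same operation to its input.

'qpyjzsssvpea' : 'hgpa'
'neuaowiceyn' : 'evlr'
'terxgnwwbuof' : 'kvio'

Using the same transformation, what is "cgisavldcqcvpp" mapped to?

Looking at the pairs, the operation is to shift every letter 9 places backward in the alphabet (wrapping around), then keep only the first 4 characters.
So "cgisavldcqcvpp" becomes "txzj".
(Check on "qpyjzsssvpea": → "hgpaqjjjmgvr" → "hgpa" ✓)

txzj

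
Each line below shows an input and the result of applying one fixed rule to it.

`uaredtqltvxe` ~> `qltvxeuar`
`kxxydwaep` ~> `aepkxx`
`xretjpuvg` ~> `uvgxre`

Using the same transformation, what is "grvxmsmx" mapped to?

mxgrv

Looking at the pairs, the operation is to move the first 3 characters to the end (rotate left by 3), then delete the first 3 characters.
On "grvxmsmx": the first step gives "xmsmxgrv", and the second then gives "mxgrv".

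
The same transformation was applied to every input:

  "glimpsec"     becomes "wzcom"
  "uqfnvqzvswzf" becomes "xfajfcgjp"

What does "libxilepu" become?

hsvoze

The transformation: shift every letter 10 places forward in the alphabet (wrapping around), then delete the first 3 characters.
For "libxilepu", step one produces "vslhsvoze"; step two turns that into "hsvoze".
(Check on "uqfnvqzvswzf": → "eapxfajfcgjp" → "xfajfcgjp" ✓)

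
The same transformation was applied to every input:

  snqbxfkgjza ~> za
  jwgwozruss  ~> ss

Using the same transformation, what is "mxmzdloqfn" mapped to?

What's happening: keep only the last 2 characters.
For "mxmzdloqfn" the result is "fn".

fn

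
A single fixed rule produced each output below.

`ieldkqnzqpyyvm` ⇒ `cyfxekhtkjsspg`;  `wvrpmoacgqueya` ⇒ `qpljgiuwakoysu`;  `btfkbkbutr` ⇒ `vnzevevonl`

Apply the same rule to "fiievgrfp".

zccypalzj

In each case the input is transformed by: shift every letter 6 places backward in the alphabet (wrapping around).
On "fiievgrfp" that produces "zccypalzj".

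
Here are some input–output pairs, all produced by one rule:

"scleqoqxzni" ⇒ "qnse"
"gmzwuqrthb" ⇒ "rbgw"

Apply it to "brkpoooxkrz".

orbp

The transformation: keep one character in every 3, starting at position 1 (positions 1st, 4th, 7th, ...), then move the first 2 characters to the end (rotate left by 2).
Starting from "brkpoooxkrz": after the first operation, "bpor"; after the second, "orbp".
(Check on "gmzwuqrthb": → "gwrb" → "rbgw" ✓)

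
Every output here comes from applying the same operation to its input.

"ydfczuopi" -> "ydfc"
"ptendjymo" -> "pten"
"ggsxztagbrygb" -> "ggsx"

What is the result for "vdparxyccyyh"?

vdpa

Rule — keep only the first 4 characters.
"vdparxyccyyh" → "vdpa".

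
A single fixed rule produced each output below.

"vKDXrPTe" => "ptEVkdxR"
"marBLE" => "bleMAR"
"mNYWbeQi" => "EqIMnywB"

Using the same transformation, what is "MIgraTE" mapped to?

AtemiGR

Rule — flip the case of every letter, then move the last 3 characters to the front (rotate right by 3).
Starting from "MIgraTE": after the first operation, "miGRAte"; after the second, "AtemiGR".
(Check on "mNYWbeQi": → "MnywBEqI" → "EqIMnywB" ✓)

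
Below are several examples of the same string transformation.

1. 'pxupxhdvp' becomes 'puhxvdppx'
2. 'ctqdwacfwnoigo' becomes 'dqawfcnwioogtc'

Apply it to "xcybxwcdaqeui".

bywxdcqauexic

The rule is to move the first 2 characters to the end (rotate left by 2), then swap each adjacent pair of characters (1↔2, 3↔4, ...).
On "xcybxwcdaqeui": the first step gives "ybxwcdaqeuixc", and the second then gives "bywxdcqauexic".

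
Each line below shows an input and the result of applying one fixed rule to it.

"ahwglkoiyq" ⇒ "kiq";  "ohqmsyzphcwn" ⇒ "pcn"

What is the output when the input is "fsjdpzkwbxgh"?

What's happening: keep every other character starting from the second (positions 2nd, 4th, 6th, ...), then keep only the last 3 characters.
Applying both steps to "fsjdpzkwbxgh": "sdzwxh", then "wxh".
(Check on "ohqmsyzphcwn": → "hmypcn" → "pcn" ✓)

wxh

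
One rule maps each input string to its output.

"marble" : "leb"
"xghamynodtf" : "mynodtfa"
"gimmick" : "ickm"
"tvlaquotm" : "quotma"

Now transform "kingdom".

domg

The transformation: delete the first 3 characters, then move the first character to the end.
For "kingdom" the result is "domg".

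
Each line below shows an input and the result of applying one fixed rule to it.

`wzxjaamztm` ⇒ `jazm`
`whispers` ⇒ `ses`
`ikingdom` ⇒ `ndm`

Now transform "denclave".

What's happening: delete the first 3 characters, then keep every other character starting from the first (positions 1st, 3rd, 5th, ...).
Starting from "denclave": after the first operation, "clave"; after the second, "cae".

cae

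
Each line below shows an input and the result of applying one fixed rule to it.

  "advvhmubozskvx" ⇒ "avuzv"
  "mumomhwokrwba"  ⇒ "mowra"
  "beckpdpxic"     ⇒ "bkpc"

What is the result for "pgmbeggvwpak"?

pbgp

The transformation: keep one character in every 3, starting at position 1 (positions 1st, 4th, 7th, ...).
"pgmbeggvwpak" → "pbgp".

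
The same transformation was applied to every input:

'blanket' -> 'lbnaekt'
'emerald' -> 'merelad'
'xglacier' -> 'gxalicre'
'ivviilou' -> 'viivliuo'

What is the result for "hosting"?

In each case the input is transformed by: swap each adjacent pair of characters (1↔2, 3↔4, ...).
On "hosting" that produces "ohtsnig".

ohtsnig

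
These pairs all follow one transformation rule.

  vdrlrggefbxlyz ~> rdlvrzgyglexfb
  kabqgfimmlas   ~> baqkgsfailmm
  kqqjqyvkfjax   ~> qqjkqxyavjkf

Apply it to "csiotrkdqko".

isoctorkkqd

What's happening: move the first 2 characters to the end (rotate left by 2), then take characters alternately from the front and the back (1st, last, 2nd, 2nd-last, ...).
"csiotrkdqko" → "iotrkdqkocs" → "isoctorkkqd".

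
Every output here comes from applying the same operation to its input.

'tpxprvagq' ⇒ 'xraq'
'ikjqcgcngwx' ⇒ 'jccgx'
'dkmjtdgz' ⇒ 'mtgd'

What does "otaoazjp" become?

The rule is to move the first character to the end, then keep every other character starting from the second (positions 2nd, 4th, 6th, ...).
Working it through for "otaoazjp": intermediate "taoazjpo", final "aajo".

aajo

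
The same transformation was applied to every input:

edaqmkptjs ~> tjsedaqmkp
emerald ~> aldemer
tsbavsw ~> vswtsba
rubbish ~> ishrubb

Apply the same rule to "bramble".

What's happening: move the last 3 characters to the front (rotate right by 3).
On "bramble" that produces "blebram".

blebram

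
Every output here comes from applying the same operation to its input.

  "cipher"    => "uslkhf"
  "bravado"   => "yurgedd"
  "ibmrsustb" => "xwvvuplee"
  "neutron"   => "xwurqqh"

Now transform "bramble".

upoheed

Looking at the pairs, the operation is to shift every letter 3 places forward in the alphabet (wrapping around), then sort the characters into reverse alphabetical order.
Working it through for "bramble": intermediate "eudpeoh", final "upoheed".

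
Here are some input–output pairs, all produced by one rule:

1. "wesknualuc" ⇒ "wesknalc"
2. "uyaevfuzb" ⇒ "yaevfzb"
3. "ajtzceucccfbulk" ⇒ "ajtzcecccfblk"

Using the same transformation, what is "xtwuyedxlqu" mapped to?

The rule is to remove every "u".
On "xtwuyedxlqu" that produces "xtwyedxlq".

xtwyedxlq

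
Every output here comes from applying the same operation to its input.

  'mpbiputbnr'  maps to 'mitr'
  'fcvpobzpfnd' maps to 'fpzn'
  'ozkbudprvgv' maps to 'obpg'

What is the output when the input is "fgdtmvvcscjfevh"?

Rule — keep one character in every 3, starting at position 1 (positions 1st, 4th, 7th, ...).
Applying that to "fgdtmvvcscjfevh" gives "ftvce".

ftvce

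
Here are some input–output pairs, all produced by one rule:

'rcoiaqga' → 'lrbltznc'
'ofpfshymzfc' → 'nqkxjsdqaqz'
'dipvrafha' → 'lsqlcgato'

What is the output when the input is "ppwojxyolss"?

ddwzjiuzhaa

Looking at the pairs, the operation is to reverse the string, then shift every letter 11 places forward in the alphabet (wrapping around).
"ppwojxyolss" → "ddwzjiuzhaa".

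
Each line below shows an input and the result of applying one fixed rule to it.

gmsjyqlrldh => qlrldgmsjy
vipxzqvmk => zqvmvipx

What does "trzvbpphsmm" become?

In each case the input is transformed by: delete the last character, then swap the front and back halves of the string.
Applying both steps to "trzvbpphsmm": "trzvbpphsm", then "pphsmtrzvb".

pphsmtrzvb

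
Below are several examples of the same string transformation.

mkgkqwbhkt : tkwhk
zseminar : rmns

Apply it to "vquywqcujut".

uyquq

The rule is to keep every other character starting from the second (positions 2nd, 4th, 6th, ...), then swap the first and last characters.
For "vquywqcujut" the result is "uyquq".
(Check on "zseminar": → "smnr" → "rmns" ✓)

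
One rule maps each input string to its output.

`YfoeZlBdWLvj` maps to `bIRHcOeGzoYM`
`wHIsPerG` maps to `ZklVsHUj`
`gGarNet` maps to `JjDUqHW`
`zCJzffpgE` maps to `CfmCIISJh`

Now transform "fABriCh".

IdeULfK

The rule is to shift every letter 3 places forward in the alphabet (wrapping around), then flip the case of every letter.
For "fABriCh", step one produces "iDEulFk"; step two turns that into "IdeULfK".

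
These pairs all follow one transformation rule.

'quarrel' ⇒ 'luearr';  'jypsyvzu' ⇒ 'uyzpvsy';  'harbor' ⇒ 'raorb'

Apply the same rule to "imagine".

The rule is to take characters alternately from the front and the back (1st, last, 2nd, 2nd-last, ...), then delete the first character.
On "imagine" that produces "emnaig".

emnaig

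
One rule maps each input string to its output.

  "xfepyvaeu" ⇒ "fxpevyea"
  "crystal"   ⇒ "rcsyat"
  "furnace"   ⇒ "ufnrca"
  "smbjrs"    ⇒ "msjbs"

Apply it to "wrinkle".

The rule is to swap each adjacent pair of characters (1↔2, 3↔4, ...), then delete the last character.
On "wrinkle": the first step gives "rwnilke", and the second then gives "rwnilk".
(Check on "smbjrs": → "msjbsr" → "msjbs" ✓)

rwnilk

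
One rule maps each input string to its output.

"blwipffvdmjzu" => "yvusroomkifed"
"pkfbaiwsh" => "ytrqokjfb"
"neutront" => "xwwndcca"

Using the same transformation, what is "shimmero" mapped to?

xvvrqnba

Each output is the input with this applied: shift every letter 9 places forward in the alphabet (wrapping around), then sort the characters into reverse alphabetical order.
"shimmero" → "bqrvvnax" → "xvvrqnba".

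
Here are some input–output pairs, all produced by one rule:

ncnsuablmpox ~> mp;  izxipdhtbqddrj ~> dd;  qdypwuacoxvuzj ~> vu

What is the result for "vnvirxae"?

rx

Rule — move the last 2 characters to the front (rotate right by 2), then keep only the last 2 characters.
On "vnvirxae": the first step gives "aevnvirx", and the second then gives "rx".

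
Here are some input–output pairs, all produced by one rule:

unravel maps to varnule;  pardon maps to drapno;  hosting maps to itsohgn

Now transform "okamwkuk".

kwmakoku

What's happening: move the last 2 characters to the front (rotate right by 2), then reverse the string.
Working it through for "okamwkuk": intermediate "ukokamwk", final "kwmakoku".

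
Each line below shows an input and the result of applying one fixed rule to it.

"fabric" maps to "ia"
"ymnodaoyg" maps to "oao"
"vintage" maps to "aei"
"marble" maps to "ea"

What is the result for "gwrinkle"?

ie

In each case the input is transformed by: move the first 2 characters to the end (rotate left by 2), then keep only the vowels.
Starting from "gwrinkle": after the first operation, "rinklegw"; after the second, "ie".
(Check on "vintage": → "ntagevi" → "aei" ✓)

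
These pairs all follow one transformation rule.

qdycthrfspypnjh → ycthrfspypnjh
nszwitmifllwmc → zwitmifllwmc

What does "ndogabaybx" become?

ogabaybx

The rule is to delete the first 2 characters.
On "ndogabaybx" that produces "ogabaybx".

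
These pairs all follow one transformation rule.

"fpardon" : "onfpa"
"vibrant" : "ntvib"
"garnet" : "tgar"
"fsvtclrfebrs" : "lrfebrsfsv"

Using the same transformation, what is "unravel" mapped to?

elunr

Looking at the pairs, the operation is to move the first 3 characters to the end (rotate left by 3), then delete the first 2 characters.
Applying both steps to "unravel": "avelunr", then "elunr".
(Check on "fpardon": → "rdonfpa" → "onfpa" ✓)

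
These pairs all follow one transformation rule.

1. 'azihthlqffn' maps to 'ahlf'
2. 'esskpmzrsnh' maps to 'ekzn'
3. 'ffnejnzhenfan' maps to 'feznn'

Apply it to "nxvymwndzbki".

Rule — keep one character in every 3, starting at position 1 (positions 1st, 4th, 7th, ...).
For "nxvymwndzbki" the result is "nynb".

nynb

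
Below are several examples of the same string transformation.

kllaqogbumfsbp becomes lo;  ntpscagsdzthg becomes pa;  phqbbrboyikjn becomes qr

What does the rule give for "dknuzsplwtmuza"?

Rule — keep one character in every 3, starting at position 3 (positions 3rd, 6th, 9th, ...), then keep only the first 2 characters.
Applying that to "dknuzsplwtmuza" gives "ns".

ns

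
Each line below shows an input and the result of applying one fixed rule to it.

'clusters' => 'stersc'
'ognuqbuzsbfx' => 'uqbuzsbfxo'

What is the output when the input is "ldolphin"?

Looking at the pairs, the operation is to move the first character to the end, then delete the first 2 characters.
Starting from "ldolphin": after the first operation, "dolphinl"; after the second, "lphinl".

lphinl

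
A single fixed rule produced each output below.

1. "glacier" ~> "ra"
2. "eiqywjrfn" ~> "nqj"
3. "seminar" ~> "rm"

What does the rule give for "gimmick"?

The pattern: move the last 2 characters to the front (rotate right by 2), then keep one character in every 3, starting at position 2 (positions 2nd, 5th, 8th, ...).
For "gimmick", step one produces "ckgimmi"; step two turns that into "km".

km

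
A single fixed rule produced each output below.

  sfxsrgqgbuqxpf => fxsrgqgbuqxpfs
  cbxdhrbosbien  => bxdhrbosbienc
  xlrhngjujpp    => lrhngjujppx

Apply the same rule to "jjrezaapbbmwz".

The rule is to move the first character to the end.
On "jjrezaapbbmwz" that produces "jrezaapbbmwzj".

jrezaapbbmwzj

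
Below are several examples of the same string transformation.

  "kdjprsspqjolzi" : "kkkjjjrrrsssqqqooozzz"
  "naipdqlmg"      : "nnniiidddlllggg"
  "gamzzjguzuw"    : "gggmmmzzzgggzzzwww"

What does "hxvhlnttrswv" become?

Rule — keep every other character starting from the first (positions 1st, 3rd, 5th, ...), then repeat every character 3 times.
On "hxvhlnttrswv": the first step gives "hvltrw", and the second then gives "hhhvvvllltttrrrwww".
(Check on "kdjprsspqjolzi": → "kjrsqoz" → "kkkjjjrrrsssqqqooozzz" ✓)

hhhvvvllltttrrrwww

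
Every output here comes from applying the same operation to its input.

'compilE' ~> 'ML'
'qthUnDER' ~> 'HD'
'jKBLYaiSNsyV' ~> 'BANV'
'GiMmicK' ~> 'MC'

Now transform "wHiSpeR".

Rule — keep one character in every 3, starting at position 3 (positions 3rd, 6th, 9th, ...), then convert every letter to uppercase.
Starting from "wHiSpeR": after the first operation, "ie"; after the second, "IE".

IE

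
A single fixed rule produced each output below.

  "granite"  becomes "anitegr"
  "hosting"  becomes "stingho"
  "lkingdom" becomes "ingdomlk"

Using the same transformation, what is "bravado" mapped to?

Rule — move the first 2 characters to the end (rotate left by 2).
"bravado" → "avadobr".

avadobr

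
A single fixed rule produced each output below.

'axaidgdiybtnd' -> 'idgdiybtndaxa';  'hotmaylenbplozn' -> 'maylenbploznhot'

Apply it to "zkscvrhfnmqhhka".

cvrhfnmqhhkazks

Rule — move the first 3 characters to the end (rotate left by 3).
For "zkscvrhfnmqhhka" the result is "cvrhfnmqhhkazks".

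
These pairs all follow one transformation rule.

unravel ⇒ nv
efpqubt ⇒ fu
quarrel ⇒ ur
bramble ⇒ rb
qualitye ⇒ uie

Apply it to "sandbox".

ab

The rule is to keep one character in every 3, starting at position 2 (positions 2nd, 5th, 8th, ...).
"sandbox" → "ab".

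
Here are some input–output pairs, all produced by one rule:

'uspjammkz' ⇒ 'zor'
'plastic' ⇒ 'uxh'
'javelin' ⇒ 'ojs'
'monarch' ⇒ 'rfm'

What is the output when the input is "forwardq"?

kbi

Rule — shift every letter 5 places forward in the alphabet (wrapping around), then keep one character in every 3, starting at position 1 (positions 1st, 4th, 7th, ...).
On "forwardq": the first step gives "ktwbfwiv", and the second then gives "kbi".
(Check on "javelin": → "ofajqns" → "ojs" ✓)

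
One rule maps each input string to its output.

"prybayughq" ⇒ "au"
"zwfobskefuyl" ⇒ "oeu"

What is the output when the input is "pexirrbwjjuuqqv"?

eiuu

Rule — keep only the vowels.
For "pexirrbwjjuuqqv" the result is "eiuu".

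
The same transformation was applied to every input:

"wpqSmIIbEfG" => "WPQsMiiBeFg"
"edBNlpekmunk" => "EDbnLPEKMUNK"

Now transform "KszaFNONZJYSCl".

kSZAfnonzjyscL

The transformation: flip the case of every letter.
"KszaFNONZJYSCl" → "kSZAfnonzjyscL".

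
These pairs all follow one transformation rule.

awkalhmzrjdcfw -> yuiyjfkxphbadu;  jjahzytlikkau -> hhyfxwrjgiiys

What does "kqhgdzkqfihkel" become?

The pattern: shift every letter 2 places backward in the alphabet (wrapping around).
For "kqhgdzkqfihkel" the result is "iofebxiodgficj".

iofebxiodgficj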